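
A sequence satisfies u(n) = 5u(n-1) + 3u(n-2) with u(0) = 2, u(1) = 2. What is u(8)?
Computing the sequence terms:
2, 2, 16, 86, 478, 2648, 14674, 81314, 450592

450592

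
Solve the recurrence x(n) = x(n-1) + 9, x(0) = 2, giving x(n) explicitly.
Recurrence: x(n) = x(n-1) + 9, initial: x(0) = 2.
Each step adds 9, so x(n) = x(0) + 9n = 9n + 2.

x(n) = 9n + 2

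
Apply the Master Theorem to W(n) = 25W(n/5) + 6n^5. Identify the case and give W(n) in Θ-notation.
Master Theorem template: W(n) = a·W(n/b) + f(n).
Here: a=25, b=5, f(n)=6n^5
Compute log_b(a) = log_5(25) = 2.
f(n) = 6n^5 = Ω(n^(2+ε)) with ε = 3, and the regularity condition holds (a·f(n/b) = (a/b^5)·f(n) with a/b^5 = 5^-3 < 1). Case 3: W(n) = Θ(f(n)) = Θ(n^5).

Case 3: W(n) = Θ(n^5)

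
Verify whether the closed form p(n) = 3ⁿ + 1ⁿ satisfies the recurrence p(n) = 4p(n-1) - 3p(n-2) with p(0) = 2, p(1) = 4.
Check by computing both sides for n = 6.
From the recurrence with p(0) = 2, p(1) = 4:
  p(0) = 2, p(1) = 4, p(2) = 10, p(3) = 28, p(4) = 82, p(5) = 244, p(6) = 730
  so the recurrence gives p(6) = 730.
From the proposed closed form p(n) = 3ⁿ + 1ⁿ:
  p(6) = 730.
Both sides give 730 at n = 6, and the initial condition(s) match, so the closed form is consistent.

Yes, the closed form is correct.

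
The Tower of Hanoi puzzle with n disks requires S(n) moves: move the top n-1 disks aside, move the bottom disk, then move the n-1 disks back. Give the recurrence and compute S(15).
Moving n disks = move the top n-1 disks aside (S(n-1) moves) + move the largest disk (1 move) + move the n-1 disks back on top (S(n-1) moves), so S(n) = 2S(n-1) + 1, with S(1) = 1 (a single disk takes one move).
First terms: 1, 3, 7, 15, 31, 63, … — each is one less than a power of 2. Indeed S(n) + 1 = 2(S(n-1) + 1) with S(1) + 1 = 2, so S(n) + 1 = 2ⁿ and S(n) = 2ⁿ - 1.
Hence S(15) = 2^15 - 1 = 32768 - 1 = 32767.

S(n) = 2S(n-1) + 1, S(1) = 1; S(15) = 32767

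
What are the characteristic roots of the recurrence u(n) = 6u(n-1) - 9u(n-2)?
Substitute u(n) = rⁿ and divide through by rⁿ⁻²: r² - 6r + 9 = 0
Factor: (r - 3)² = 0, so r = 3 (double root).
General solution: u(n) = (A + Bn)·3ⁿ

Characteristic: r² - 6r + 9 = 0, Roots: r = 3 (double root)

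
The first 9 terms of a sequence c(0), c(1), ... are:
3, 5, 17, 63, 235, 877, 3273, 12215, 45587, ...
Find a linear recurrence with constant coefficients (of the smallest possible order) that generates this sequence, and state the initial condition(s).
Look for the lowest-order linear relation among consecutive terms.
Observation: c(n) - 4·c(n-1) - (-1)·c(n-2) = 0 holds for the shown terms, and no order-1 relation c(n) = α·c(n-1) + β fits.
Check at n=3: 4·17 + (-1)·5 = 63. ✓

c(n) = 4c(n-1) - c(n-2), c(0) = 3, c(1) = 5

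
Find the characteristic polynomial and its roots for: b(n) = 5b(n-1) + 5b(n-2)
Substitute b(n) = rⁿ and divide through by rⁿ⁻²: r² - 5r - 5 = 0
Discriminant: 5² + 4·5 = 45, not a perfect square, so by the quadratic formula r = (5 ± √45)/2.
General solution: b(n) = A·r₁ⁿ + B·r₂ⁿ where r₁,r₂ = (5 ± √45)/2

Characteristic: r² - 5r - 5 = 0, Roots: r = (5 ± √45)/2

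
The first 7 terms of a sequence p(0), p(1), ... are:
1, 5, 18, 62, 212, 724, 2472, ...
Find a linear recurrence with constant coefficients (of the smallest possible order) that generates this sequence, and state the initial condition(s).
Look for the lowest-order linear relation among consecutive terms.
Observation: p(n) - 4·p(n-1) - (-2)·p(n-2) = 0 holds for the shown terms, and no order-1 relation p(n) = α·p(n-1) + β fits.
Check at n=3: 4·18 + (-2)·5 = 62. ✓

p(n) = 4p(n-1) - 2p(n-2), p(0) = 1, p(1) = 5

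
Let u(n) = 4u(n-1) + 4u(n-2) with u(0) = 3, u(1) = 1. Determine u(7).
Computing the sequence terms:
3, 1, 16, 68, 336, 1616, 7808, 37696

37696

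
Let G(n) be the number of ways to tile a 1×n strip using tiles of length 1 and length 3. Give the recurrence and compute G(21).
Condition on the last tile: it has length 1 (leaving a 1×(n-1) strip) or length 3 (leaving a 1×(n-3) strip), so G(n) = G(n-1) + G(n-3) (order-3 linear recurrence).
For 0 ≤ i < 3 only unit tiles fit, so G(i) = 1.
Iterating the recurrence: G(3) = 2, G(4) = 3, G(5) = 4, G(6) = 6, G(7) = 9, G(8) = 13, G(9) = 19, G(10) = 28, G(11) = 41, G(12) = 60, G(13) = 88, G(14) = 129, G(15) = 189, G(16) = 277, G(17) = 406, G(18) = 595, G(19) = 872, G(20) = 1278, G(21) = 1873.

G(n) = G(n-1) + G(n-3), with G(i) = 1 for 0 ≤ i < 3; G(21) = 1873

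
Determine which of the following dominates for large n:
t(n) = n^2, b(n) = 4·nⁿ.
Comparing growth rates:
Growth-rate hierarchy: log n ≺ any polynomial ≺ any exponential cⁿ (c>1) ≺ n! ≺ nⁿ.
super-exponential nⁿ dominates polynomial degree 2 asymptotically.

b(n) grows faster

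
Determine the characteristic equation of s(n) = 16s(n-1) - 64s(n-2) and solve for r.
Substitute s(n) = rⁿ and divide through by rⁿ⁻²: r² - 16r + 64 = 0
Factor: (r - 8)² = 0, so r = 8 (double root).
General solution: s(n) = (A + Bn)·8ⁿ

Characteristic: r² - 16r + 64 = 0, Roots: r = 8 (double root)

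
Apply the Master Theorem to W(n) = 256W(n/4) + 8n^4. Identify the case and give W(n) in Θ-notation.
Master Theorem template: W(n) = a·W(n/b) + f(n).
Here: a=256, b=4, f(n)=8n^4
Compute log_b(a) = log_4(256) = 4.
f(n) = 8n^4 = Θ(n^4). Case 2: W(n) = Θ(n^4 log n).

Case 2: W(n) = Θ(n^4 log n)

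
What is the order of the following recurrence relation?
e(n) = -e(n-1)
The order is the largest lag k for which e(n-k) appears. Here the deepest term is e(n-1), so the order is 1.

Order 1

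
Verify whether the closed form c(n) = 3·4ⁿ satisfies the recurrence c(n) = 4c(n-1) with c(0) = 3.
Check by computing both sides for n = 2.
From the recurrence with c(0) = 3:
  c(0) = 3, c(1) = 12, c(2) = 48
  so the recurrence gives c(2) = 48.
From the proposed closed form c(n) = 3·4ⁿ:
  c(2) = 48.
Both sides give 48 at n = 2, and the initial condition(s) match, so the closed form is consistent.

Yes, the closed form is correct.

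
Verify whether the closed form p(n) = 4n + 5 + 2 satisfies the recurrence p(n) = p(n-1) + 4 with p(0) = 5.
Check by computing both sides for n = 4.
From the recurrence with p(0) = 5:
  p(0) = 5, p(1) = 9, p(2) = 13, p(3) = 17, p(4) = 21
  so the recurrence gives p(4) = 21.
From the proposed closed form p(n) = 4n + 5 + 2:
  p(4) = 23.
The recurrence gives 21 but the closed form gives 23, so the closed form does not satisfy the recurrence.

No, the closed form is incorrect.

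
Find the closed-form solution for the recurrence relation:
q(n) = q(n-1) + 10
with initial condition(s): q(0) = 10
Recurrence: q(n) = q(n-1) + 10, initial: q(0) = 10.
Each step adds 10, so q(n) = q(0) + 10n = 10n + 10.

q(n) = 10n + 10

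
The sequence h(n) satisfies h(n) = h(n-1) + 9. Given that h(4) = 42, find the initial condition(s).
h(4) = h(0) + 4·9, so h(0) = 42 - 36 = 6.

h(0) = 6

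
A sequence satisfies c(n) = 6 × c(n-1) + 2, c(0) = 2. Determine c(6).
Computing step by step:
c(0) = 2
c(1) = 6 × 2 + 2 = 14
c(2) = 6 × 14 + 2 = 86
c(3) = 6 × 86 + 2 = 518
c(4) = 6 × 518 + 2 = 3110
c(5) = 6 × 3110 + 2 = 18662
c(6) = 6 × 18662 + 2 = 111974

111974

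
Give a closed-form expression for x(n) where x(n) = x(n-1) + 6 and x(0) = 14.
Recurrence: x(n) = x(n-1) + 6, initial: x(0) = 14.
Each step adds 6, so x(n) = x(0) + 6n = 6n + 14.

x(n) = 6n + 14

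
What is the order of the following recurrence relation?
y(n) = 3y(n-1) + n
The order is the largest lag k for which y(n-k) appears. Here the deepest term is y(n-1) (the n term is non-homogeneous and does not affect the order), so the order is 1.

Order 1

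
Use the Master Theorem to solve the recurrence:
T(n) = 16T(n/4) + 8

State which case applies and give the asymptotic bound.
Master Theorem template: T(n) = a·T(n/b) + f(n).
Here: a=16, b=4, f(n)=8
Compute log_b(a) = log_4(16) = 2.
f(n) = 8 = O(n^(2-ε)) with ε = 2. Case 1: T(n) = Θ(n^log_b(a)) = Θ(n^2).

Case 1: T(n) = Θ(n^2)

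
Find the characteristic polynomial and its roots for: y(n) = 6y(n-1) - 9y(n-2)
Substitute y(n) = rⁿ and divide through by rⁿ⁻²: r² - 6r + 9 = 0
Factor: (r - 3)² = 0, so r = 3 (double root).
General solution: y(n) = (A + Bn)·3ⁿ

Characteristic: r² - 6r + 9 = 0, Roots: r = 3 (double root)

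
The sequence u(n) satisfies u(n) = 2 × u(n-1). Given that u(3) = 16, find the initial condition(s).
In general u(n) = 2ⁿ · u(0). At n = 3: u(0) = u(3) / 2^3 = 16 / 8 = 2.

u(0) = 2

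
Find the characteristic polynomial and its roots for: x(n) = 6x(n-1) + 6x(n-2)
Substitute x(n) = rⁿ and divide through by rⁿ⁻²: r² - 6r - 6 = 0
Discriminant: 6² + 4·6 = 60, not a perfect square, so by the quadratic formula r = (6 ± √60)/2.
General solution: x(n) = A·r₁ⁿ + B·r₂ⁿ where r₁,r₂ = (6 ± √60)/2

Characteristic: r² - 6r - 6 = 0, Roots: r = (6 ± √60)/2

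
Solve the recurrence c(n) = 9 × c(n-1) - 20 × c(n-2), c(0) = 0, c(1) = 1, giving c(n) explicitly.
Recurrence: c(n) = 9 × c(n-1) - 20 × c(n-2), initial: c(0) = 0, c(1) = 1.
Characteristic equation: r² - 9r + 20 = 0, which factors as (r - 5)(r - 4) = 0, so r = 5, 4. General solution c(n) = A·5ⁿ + B·4ⁿ. From c(0) = 0: A + B = 0. From c(1) = 1: 5A + 4B = 1. Solving gives A = 1, B = -1.

c(n) = 5ⁿ - 4ⁿ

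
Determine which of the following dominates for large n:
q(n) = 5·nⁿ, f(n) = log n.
Comparing growth rates:
Growth-rate hierarchy: log n ≺ any polynomial ≺ any exponential cⁿ (c>1) ≺ n! ≺ nⁿ.
super-exponential nⁿ dominates logarithmic asymptotically.

q(n) grows faster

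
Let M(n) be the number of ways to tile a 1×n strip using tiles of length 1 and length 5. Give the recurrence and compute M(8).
Condition on the last tile: it has length 1 (leaving a 1×(n-1) strip) or length 5 (leaving a 1×(n-5) strip), so M(n) = M(n-1) + M(n-5) (order-5 linear recurrence).
For 0 ≤ i < 5 only unit tiles fit, so M(i) = 1.
Iterating the recurrence: M(5) = 2, M(6) = 3, M(7) = 4, M(8) = 5.

M(n) = M(n-1) + M(n-5), with M(i) = 1 for 0 ≤ i < 5; M(8) = 5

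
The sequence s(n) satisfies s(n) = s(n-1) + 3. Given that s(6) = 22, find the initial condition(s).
s(6) = s(0) + 6·3, so s(0) = 22 - 18 = 4.

s(0) = 4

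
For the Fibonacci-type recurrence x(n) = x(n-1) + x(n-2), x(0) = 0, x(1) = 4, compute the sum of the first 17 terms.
Computing the sequence terms: 0, 4, 4, 8, 12, 20, 32, 52, 84, 136, 220, 356, 576, 932, 1508, 2440, 3948
Adding these values together:

10332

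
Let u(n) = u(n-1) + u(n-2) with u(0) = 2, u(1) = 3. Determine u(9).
Computing the sequence terms:
2, 3, 5, 8, 13, 21, 34, 55, 89, 144

144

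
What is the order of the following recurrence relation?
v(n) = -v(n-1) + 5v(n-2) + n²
The order is the largest lag k for which v(n-k) appears. Here the deepest term is v(n-2) (the n² term is non-homogeneous and does not affect the order), so the order is 2.

Order 2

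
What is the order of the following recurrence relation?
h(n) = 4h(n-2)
The order is the largest lag k for which h(n-k) appears. Here the deepest term is h(n-2), so the order is 2.

Order 2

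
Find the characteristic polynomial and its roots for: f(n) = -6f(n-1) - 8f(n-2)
Substitute f(n) = rⁿ and divide through by rⁿ⁻²: r² + 6r + 8 = 0
Factor: (r + 4)(r + 2) = 0, so r = -4, -2.
General solution: f(n) = A·(-4)ⁿ + B·(-2)ⁿ

Characteristic: r² + 6r + 8 = 0, Roots: r = -4, -2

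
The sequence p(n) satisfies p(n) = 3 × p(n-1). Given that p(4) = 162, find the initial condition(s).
In general p(n) = 3ⁿ · p(0). At n = 4: p(0) = p(4) / 3^4 = 162 / 81 = 2.

p(0) = 2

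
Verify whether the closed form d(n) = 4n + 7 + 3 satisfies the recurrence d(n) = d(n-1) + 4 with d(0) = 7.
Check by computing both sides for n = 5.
From the recurrence with d(0) = 7:
  d(0) = 7, d(1) = 11, d(2) = 15, d(3) = 19, d(4) = 23, d(5) = 27
  so the recurrence gives d(5) = 27.
From the proposed closed form d(n) = 4n + 7 + 3:
  d(5) = 30.
The recurrence gives 27 but the closed form gives 30, so the closed form does not satisfy the recurrence.

No, the closed form is incorrect.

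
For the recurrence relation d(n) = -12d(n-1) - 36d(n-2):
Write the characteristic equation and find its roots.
Substitute d(n) = rⁿ and divide through by rⁿ⁻²: r² + 12r + 36 = 0
Factor: (r + 6)² = 0, so r = -6 (double root).
General solution: d(n) = (A + Bn)·(-6)ⁿ

Characteristic: r² + 12r + 36 = 0, Roots: r = -6 (double root)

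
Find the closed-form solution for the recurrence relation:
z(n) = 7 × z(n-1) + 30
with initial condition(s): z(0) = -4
Recurrence: z(n) = 7 × z(n-1) + 30, initial: z(0) = -4.
Try z(n) = A·7ⁿ + C. Substituting: A·7ⁿ + C = 7(A·7ⁿ⁻¹ + C) + 30 = A·7ⁿ + 7C + 30, so C = 7C + 30, giving C = -5. Then z(0) = A - 5 = -4 gives A = 1.

z(n) = 7ⁿ - 5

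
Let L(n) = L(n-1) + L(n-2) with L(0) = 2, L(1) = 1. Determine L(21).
Computing the sequence terms:
2, 1, 3, 4, 7, 11, 18, 29, 47, 76, 123, 199, 322, 521, 843, 1364, 2207, 3571, 5778, 9349, 15127, 24476

24476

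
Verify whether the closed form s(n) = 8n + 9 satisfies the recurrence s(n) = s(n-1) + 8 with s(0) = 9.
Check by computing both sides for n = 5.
From the recurrence with s(0) = 9:
  s(0) = 9, s(1) = 17, s(2) = 25, s(3) = 33, s(4) = 41, s(5) = 49
  so the recurrence gives s(5) = 49.
From the proposed closed form s(n) = 8n + 9:
  s(5) = 49.
Both sides give 49 at n = 5, and the initial condition(s) match, so the closed form is consistent.

Yes, the closed form is correct.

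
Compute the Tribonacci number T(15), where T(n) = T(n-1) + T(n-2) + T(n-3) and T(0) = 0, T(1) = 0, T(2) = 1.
Computing the sequence terms:
0, 0, 1, 1, 2, 4, 7, 13, 24, 44, 81, 149, 274, 504, 927, 1705

1705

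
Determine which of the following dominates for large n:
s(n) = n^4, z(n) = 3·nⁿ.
Comparing growth rates:
Growth-rate hierarchy: log n ≺ any polynomial ≺ any exponential cⁿ (c>1) ≺ n! ≺ nⁿ.
super-exponential nⁿ dominates polynomial degree 4 asymptotically.

z(n) grows faster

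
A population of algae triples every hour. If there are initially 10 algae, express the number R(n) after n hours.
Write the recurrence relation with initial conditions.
Each hour multiplies the count by 3, so the count after n hours depends only on the count after n-1 hours: R(n) = 3 × R(n-1). The starting count gives R(0) = 10.
Unrolling n times gives the closed form R(n) = 10 × 3ⁿ.

R(n) = 3 × R(n-1), R(0) = 10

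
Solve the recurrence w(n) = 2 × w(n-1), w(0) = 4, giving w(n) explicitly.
Recurrence: w(n) = 2 × w(n-1), initial: w(0) = 4.
Each term is 2 times the previous, so this is geometric with ratio 2. After n steps: w(n) = w(0)·2ⁿ = 4·2ⁿ.

w(n) = 4·2ⁿ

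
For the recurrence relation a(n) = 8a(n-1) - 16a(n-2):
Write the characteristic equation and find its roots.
Substitute a(n) = rⁿ and divide through by rⁿ⁻²: r² - 8r + 16 = 0
Factor: (r - 4)² = 0, so r = 4 (double root).
General solution: a(n) = (A + Bn)·4ⁿ

Characteristic: r² - 8r + 16 = 0, Roots: r = 4 (double root)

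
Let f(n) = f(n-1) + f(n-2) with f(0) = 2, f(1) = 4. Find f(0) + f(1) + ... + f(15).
Computing the sequence terms: 2, 4, 6, 10, 16, 26, 42, 68, 110, 178, 288, 466, 754, 1220, 1974, 3194
Adding these values together:

8358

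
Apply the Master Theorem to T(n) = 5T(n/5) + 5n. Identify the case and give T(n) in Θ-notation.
Master Theorem template: T(n) = a·T(n/b) + f(n).
Here: a=5, b=5, f(n)=5n
Compute log_b(a) = log_5(5) = 1.
f(n) = 5n = Θ(n). Case 2: T(n) = Θ(n log n).

Case 2: T(n) = Θ(n log n)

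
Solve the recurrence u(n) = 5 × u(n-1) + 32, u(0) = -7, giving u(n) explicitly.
Recurrence: u(n) = 5 × u(n-1) + 32, initial: u(0) = -7.
Try u(n) = A·5ⁿ + C. Substituting: A·5ⁿ + C = 5(A·5ⁿ⁻¹ + C) + 32 = A·5ⁿ + 5C + 32, so C = 5C + 32, giving C = -8. Then u(0) = A - 8 = -7 gives A = 1.

u(n) = 5ⁿ - 8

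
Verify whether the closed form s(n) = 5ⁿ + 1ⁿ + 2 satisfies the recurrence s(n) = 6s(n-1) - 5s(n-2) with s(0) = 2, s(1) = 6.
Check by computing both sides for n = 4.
From the recurrence with s(0) = 2, s(1) = 6:
  s(0) = 2, s(1) = 6, s(2) = 26, s(3) = 126, s(4) = 626
  so the recurrence gives s(4) = 626.
From the proposed closed form s(n) = 5ⁿ + 1ⁿ + 2:
  s(4) = 628.
The recurrence gives 626 but the closed form gives 628, so the closed form does not satisfy the recurrence.

No, the closed form is incorrect.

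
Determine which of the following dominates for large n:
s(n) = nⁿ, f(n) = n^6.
Comparing growth rates:
Growth-rate hierarchy: log n ≺ any polynomial ≺ any exponential cⁿ (c>1) ≺ n! ≺ nⁿ.
super-exponential nⁿ dominates polynomial degree 6 asymptotically.

s(n) grows faster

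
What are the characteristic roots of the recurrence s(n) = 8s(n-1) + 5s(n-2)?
Substitute s(n) = rⁿ and divide through by rⁿ⁻²: r² - 8r - 5 = 0
Discriminant: 8² + 4·5 = 84, not a perfect square, so by the quadratic formula r = (8 ± √84)/2.
General solution: s(n) = A·r₁ⁿ + B·r₂ⁿ where r₁,r₂ = (8 ± √84)/2

Characteristic: r² - 8r - 5 = 0, Roots: r = (8 ± √84)/2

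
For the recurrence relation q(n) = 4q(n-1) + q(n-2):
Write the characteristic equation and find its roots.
Substitute q(n) = rⁿ and divide through by rⁿ⁻²: r² - 4r - 1 = 0
Discriminant: 4² + 4·1 = 20, not a perfect square, so by the quadratic formula r = (4 ± √20)/2.
General solution: q(n) = A·r₁ⁿ + B·r₂ⁿ where r₁,r₂ = (4 ± √20)/2

Characteristic: r² - 4r - 1 = 0, Roots: r = (4 ± √20)/2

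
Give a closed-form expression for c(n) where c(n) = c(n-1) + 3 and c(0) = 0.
Recurrence: c(n) = c(n-1) + 3, initial: c(0) = 0.
Each step adds 3, so c(n) = c(0) + 3n = 3n.

c(n) = 3n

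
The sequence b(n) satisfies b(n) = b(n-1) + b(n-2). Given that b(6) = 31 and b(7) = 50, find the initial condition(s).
Work backwards using b(k) = b(k+2) - b(k+1):
b(5) = b(7) - b(6) = 50 - 31 = 19
b(4) = b(6) - b(5) = 31 - 19 = 12
b(3) = b(5) - b(4) = 19 - 12 = 7
b(2) = b(4) - b(3) = 12 - 7 = 5
b(1) = b(3) - b(2) = 7 - 5 = 2
b(0) = b(2) - b(1) = 5 - 2 = 3

b(0) = 3, b(1) = 2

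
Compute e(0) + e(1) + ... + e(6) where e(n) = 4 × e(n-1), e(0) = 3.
Computing the sequence terms: 3, 12, 48, 192, 768, 3072, 12288
Adding these values together:

16383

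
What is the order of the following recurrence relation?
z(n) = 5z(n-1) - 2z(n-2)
The order is the largest lag k for which z(n-k) appears. Here the deepest term is z(n-2), so the order is 2.

Order 2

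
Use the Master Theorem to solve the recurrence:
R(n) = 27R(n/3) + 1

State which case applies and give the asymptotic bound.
Master Theorem template: R(n) = a·R(n/b) + f(n).
Here: a=27, b=3, f(n)=1
Compute log_b(a) = log_3(27) = 3.
f(n) = 1 = O(n^(3-ε)) with ε = 3. Case 1: R(n) = Θ(n^log_b(a)) = Θ(n^3).

Case 1: R(n) = Θ(n^3)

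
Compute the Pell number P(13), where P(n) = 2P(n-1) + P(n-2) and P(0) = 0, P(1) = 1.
Computing the sequence terms:
0, 1, 2, 5, 12, 29, 70, 169, 408, 985, 2378, 5741, 13860, 33461

33461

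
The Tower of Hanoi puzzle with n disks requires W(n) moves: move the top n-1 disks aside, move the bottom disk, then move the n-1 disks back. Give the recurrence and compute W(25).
Moving n disks = move the top n-1 disks aside (W(n-1) moves) + move the largest disk (1 move) + move the n-1 disks back on top (W(n-1) moves), so W(n) = 2W(n-1) + 1, with W(1) = 1 (a single disk takes one move).
First terms: 1, 3, 7, 15, 31, 63, … — each is one less than a power of 2. Indeed W(n) + 1 = 2(W(n-1) + 1) with W(1) + 1 = 2, so W(n) + 1 = 2ⁿ and W(n) = 2ⁿ - 1.
Hence W(25) = 2^25 - 1 = 33554432 - 1 = 33554431.

W(n) = 2W(n-1) + 1, W(1) = 1; W(25) = 33554431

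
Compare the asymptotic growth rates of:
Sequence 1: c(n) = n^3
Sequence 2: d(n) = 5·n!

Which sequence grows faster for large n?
Comparing growth rates:
Growth-rate hierarchy: log n ≺ any polynomial ≺ any exponential cⁿ (c>1) ≺ n! ≺ nⁿ.
factorial dominates polynomial degree 3 asymptotically.

d(n) grows faster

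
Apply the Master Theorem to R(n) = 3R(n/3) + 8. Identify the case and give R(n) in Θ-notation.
Master Theorem template: R(n) = a·R(n/b) + f(n).
Here: a=3, b=3, f(n)=8
Compute log_b(a) = log_3(3) = 1.
f(n) = 8 = O(n^(1-ε)) with ε = 1. Case 1: R(n) = Θ(n^log_b(a)) = Θ(n).

Case 1: R(n) = Θ(n)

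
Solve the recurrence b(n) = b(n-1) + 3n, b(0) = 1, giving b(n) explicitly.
Recurrence: b(n) = b(n-1) + 3n, initial: b(0) = 1.
Telescoping: b(n) = b(0) + 3·Σᵢ₌₁ⁿ i = 1 + 3·n(n+1)/2.

b(n) = 3·n(n+1)/2 + 1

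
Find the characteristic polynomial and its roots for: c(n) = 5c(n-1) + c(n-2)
Substitute c(n) = rⁿ and divide through by rⁿ⁻²: r² - 5r - 1 = 0
Discriminant: 5² + 4·1 = 29, not a perfect square, so by the quadratic formula r = (5 ± √29)/2.
General solution: c(n) = A·r₁ⁿ + B·r₂ⁿ where r₁,r₂ = (5 ± √29)/2

Characteristic: r² - 5r - 1 = 0, Roots: r = (5 ± √29)/2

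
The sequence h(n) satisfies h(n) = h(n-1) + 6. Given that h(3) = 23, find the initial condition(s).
h(3) = h(0) + 3·6, so h(0) = 23 - 18 = 5.

h(0) = 5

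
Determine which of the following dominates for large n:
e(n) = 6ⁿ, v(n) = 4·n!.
Comparing growth rates:
Growth-rate hierarchy: log n ≺ any polynomial ≺ any exponential cⁿ (c>1) ≺ n! ≺ nⁿ.
factorial dominates exponential base 6 asymptotically.

v(n) grows faster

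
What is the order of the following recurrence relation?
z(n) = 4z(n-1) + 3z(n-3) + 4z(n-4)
The order is the largest lag k for which z(n-k) appears. Here the deepest term is z(n-4), so the order is 4.

Order 4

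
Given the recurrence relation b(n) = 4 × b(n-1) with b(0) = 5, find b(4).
Computing step by step:
b(0) = 5
b(1) = 4 × 5 = 20
b(2) = 4 × 20 = 80
b(3) = 4 × 80 = 320
b(4) = 4 × 320 = 1280

1280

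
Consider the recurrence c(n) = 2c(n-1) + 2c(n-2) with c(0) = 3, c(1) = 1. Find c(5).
Computing the sequence terms:
3, 1, 8, 18, 52, 140

140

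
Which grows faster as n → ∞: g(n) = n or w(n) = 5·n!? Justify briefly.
Comparing growth rates:
Growth-rate hierarchy: log n ≺ any polynomial ≺ any exponential cⁿ (c>1) ≺ n! ≺ nⁿ.
factorial dominates polynomial degree 1 asymptotically.

w(n) grows faster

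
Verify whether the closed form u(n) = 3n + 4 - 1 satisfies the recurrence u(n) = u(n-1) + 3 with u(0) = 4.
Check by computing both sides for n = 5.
From the recurrence with u(0) = 4:
  u(0) = 4, u(1) = 7, u(2) = 10, u(3) = 13, u(4) = 16, u(5) = 19
  so the recurrence gives u(5) = 19.
From the proposed closed form u(n) = 3n + 4 - 1:
  u(5) = 18.
The recurrence gives 19 but the closed form gives 18, so the closed form does not satisfy the recurrence.

No, the closed form is incorrect.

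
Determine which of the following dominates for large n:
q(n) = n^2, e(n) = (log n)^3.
Comparing growth rates:
Growth-rate hierarchy: log n ≺ any polynomial ≺ any exponential cⁿ (c>1) ≺ n! ≺ nⁿ.
polynomial degree 2 dominates polylogarithmic (log n)^3 asymptotically.

q(n) grows faster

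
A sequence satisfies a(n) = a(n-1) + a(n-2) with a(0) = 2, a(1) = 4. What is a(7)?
Computing the sequence terms:
2, 4, 6, 10, 16, 26, 42, 68

68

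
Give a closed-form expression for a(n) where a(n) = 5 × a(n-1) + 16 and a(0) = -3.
Recurrence: a(n) = 5 × a(n-1) + 16, initial: a(0) = -3.
Try a(n) = A·5ⁿ + C. Substituting: A·5ⁿ + C = 5(A·5ⁿ⁻¹ + C) + 16 = A·5ⁿ + 5C + 16, so C = 5C + 16, giving C = -4. Then a(0) = A - 4 = -3 gives A = 1.

a(n) = 5ⁿ - 4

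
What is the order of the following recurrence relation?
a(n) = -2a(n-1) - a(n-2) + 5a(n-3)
The order is the largest lag k for which a(n-k) appears. Here the deepest term is a(n-3), so the order is 3.

Order 3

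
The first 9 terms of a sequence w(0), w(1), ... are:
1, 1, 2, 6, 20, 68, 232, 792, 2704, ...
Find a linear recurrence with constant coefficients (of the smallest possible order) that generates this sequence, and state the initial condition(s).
Look for the lowest-order linear relation among consecutive terms.
Observation: w(n) - 4·w(n-1) - (-2)·w(n-2) = 0 holds for the shown terms, and no order-1 relation w(n) = α·w(n-1) + β fits.
Check at n=3: 4·2 + (-2)·1 = 6. ✓

w(n) = 4w(n-1) - 2w(n-2), w(0) = 1, w(1) = 1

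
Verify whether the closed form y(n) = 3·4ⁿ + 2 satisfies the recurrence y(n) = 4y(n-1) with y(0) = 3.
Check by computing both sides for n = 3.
From the recurrence with y(0) = 3:
  y(0) = 3, y(1) = 12, y(2) = 48, y(3) = 192
  so the recurrence gives y(3) = 192.
From the proposed closed form y(n) = 3·4ⁿ + 2:
  y(3) = 194.
The recurrence gives 192 but the closed form gives 194, so the closed form does not satisfy the recurrence.

No, the closed form is incorrect.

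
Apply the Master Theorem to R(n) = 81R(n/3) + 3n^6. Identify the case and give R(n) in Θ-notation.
Master Theorem template: R(n) = a·R(n/b) + f(n).
Here: a=81, b=3, f(n)=3n^6
Compute log_b(a) = log_3(81) = 4.
f(n) = 3n^6 = Ω(n^(4+ε)) with ε = 2, and the regularity condition holds (a·f(n/b) = (a/b^6)·f(n) with a/b^6 = 3^-2 < 1). Case 3: R(n) = Θ(f(n)) = Θ(n^6).

Case 3: R(n) = Θ(n^6)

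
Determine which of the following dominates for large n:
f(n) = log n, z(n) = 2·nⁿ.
Comparing growth rates:
Growth-rate hierarchy: log n ≺ any polynomial ≺ any exponential cⁿ (c>1) ≺ n! ≺ nⁿ.
super-exponential nⁿ dominates logarithmic asymptotically.

z(n) grows faster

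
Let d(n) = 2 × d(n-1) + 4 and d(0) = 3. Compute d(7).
Computing step by step:
d(0) = 3
d(1) = 2 × 3 + 4 = 10
d(2) = 2 × 10 + 4 = 24
d(3) = 2 × 24 + 4 = 52
d(4) = 2 × 52 + 4 = 108
d(5) = 2 × 108 + 4 = 220
d(6) = 2 × 220 + 4 = 444
d(7) = 2 × 444 + 4 = 892

892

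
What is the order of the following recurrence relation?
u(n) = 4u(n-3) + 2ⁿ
The order is the largest lag k for which u(n-k) appears. Here the deepest term is u(n-3) (the 2ⁿ term is non-homogeneous and does not affect the order), so the order is 3.

Order 3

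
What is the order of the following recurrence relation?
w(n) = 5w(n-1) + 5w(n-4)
The order is the largest lag k for which w(n-k) appears. Here the deepest term is w(n-4), so the order is 4.

Order 4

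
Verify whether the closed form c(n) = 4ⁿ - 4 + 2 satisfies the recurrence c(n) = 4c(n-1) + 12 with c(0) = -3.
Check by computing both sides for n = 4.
From the recurrence with c(0) = -3:
  c(0) = -3, c(1) = 0, c(2) = 12, c(3) = 60, c(4) = 252
  so the recurrence gives c(4) = 252.
From the proposed closed form c(n) = 4ⁿ - 4 + 2:
  c(4) = 254.
The recurrence gives 252 but the closed form gives 254, so the closed form does not satisfy the recurrence.

No, the closed form is incorrect.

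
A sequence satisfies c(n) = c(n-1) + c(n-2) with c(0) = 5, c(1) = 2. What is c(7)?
Computing the sequence terms:
5, 2, 7, 9, 16, 25, 41, 66

66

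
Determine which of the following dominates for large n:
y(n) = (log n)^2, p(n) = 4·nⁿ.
Comparing growth rates:
Growth-rate hierarchy: log n ≺ any polynomial ≺ any exponential cⁿ (c>1) ≺ n! ≺ nⁿ.
super-exponential nⁿ dominates polylogarithmic (log n)^2 asymptotically.

p(n) grows faster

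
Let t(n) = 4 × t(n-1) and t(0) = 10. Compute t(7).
Computing step by step:
t(0) = 10
t(1) = 4 × 10 = 40
t(2) = 4 × 40 = 160
t(3) = 4 × 160 = 640
t(4) = 4 × 640 = 2560
t(5) = 4 × 2560 = 10240
t(6) = 4 × 10240 = 40960
t(7) = 4 × 40960 = 163840

163840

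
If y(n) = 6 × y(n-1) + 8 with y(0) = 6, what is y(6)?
Computing step by step:
y(0) = 6
y(1) = 6 × 6 + 8 = 44
y(2) = 6 × 44 + 8 = 272
y(3) = 6 × 272 + 8 = 1640
y(4) = 6 × 1640 + 8 = 9848
y(5) = 6 × 9848 + 8 = 59096
y(6) = 6 × 59096 + 8 = 354584

354584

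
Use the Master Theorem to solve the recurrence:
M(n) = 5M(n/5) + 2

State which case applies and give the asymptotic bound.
Master Theorem template: M(n) = a·M(n/b) + f(n).
Here: a=5, b=5, f(n)=2
Compute log_b(a) = log_5(5) = 1.
f(n) = 2 = O(n^(1-ε)) with ε = 1. Case 1: M(n) = Θ(n^log_b(a)) = Θ(n).

Case 1: M(n) = Θ(n)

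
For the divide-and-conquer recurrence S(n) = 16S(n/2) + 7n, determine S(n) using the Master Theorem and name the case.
Master Theorem template: S(n) = a·S(n/b) + f(n).
Here: a=16, b=2, f(n)=7n
Compute log_b(a) = log_2(16) = 4.
f(n) = 7n = O(n^(4-ε)) with ε = 3. Case 1: S(n) = Θ(n^log_b(a)) = Θ(n^4).

Case 1: S(n) = Θ(n^4)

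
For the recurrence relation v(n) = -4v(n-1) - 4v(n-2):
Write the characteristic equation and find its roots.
Substitute v(n) = rⁿ and divide through by rⁿ⁻²: r² + 4r + 4 = 0
Factor: (r + 2)² = 0, so r = -2 (double root).
General solution: v(n) = (A + Bn)·(-2)ⁿ

Characteristic: r² + 4r + 4 = 0, Roots: r = -2 (double root)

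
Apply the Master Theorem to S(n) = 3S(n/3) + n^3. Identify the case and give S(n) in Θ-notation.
Master Theorem template: S(n) = a·S(n/b) + f(n).
Here: a=3, b=3, f(n)=n^3
Compute log_b(a) = log_3(3) = 1.
f(n) = n^3 = Ω(n^(1+ε)) with ε = 2, and the regularity condition holds (a·f(n/b) = (a/b^3)·f(n) with a/b^3 = 3^-2 < 1). Case 3: S(n) = Θ(f(n)) = Θ(n^3).

Case 3: S(n) = Θ(n^3)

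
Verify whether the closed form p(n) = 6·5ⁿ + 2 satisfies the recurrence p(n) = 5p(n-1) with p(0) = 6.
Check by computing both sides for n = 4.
From the recurrence with p(0) = 6:
  p(0) = 6, p(1) = 30, p(2) = 150, p(3) = 750, p(4) = 3750
  so the recurrence gives p(4) = 3750.
From the proposed closed form p(n) = 6·5ⁿ + 2:
  p(4) = 3752.
The recurrence gives 3750 but the closed form gives 3752, so the closed form does not satisfy the recurrence.

No, the closed form is incorrect.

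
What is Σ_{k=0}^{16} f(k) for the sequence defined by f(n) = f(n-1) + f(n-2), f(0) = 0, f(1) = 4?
Computing the sequence terms: 0, 4, 4, 8, 12, 20, 32, 52, 84, 136, 220, 356, 576, 932, 1508, 2440, 3948
Adding these values together:

10332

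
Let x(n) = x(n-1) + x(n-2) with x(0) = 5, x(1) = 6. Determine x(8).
Computing the sequence terms:
5, 6, 11, 17, 28, 45, 73, 118, 191

191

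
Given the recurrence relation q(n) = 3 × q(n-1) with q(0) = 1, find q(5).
Computing step by step:
q(0) = 1
q(1) = 3 × 1 = 3
q(2) = 3 × 3 = 9
q(3) = 3 × 9 = 27
q(4) = 3 × 27 = 81
q(5) = 3 × 81 = 243

243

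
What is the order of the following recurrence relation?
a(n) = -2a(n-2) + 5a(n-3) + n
The order is the largest lag k for which a(n-k) appears. Here the deepest term is a(n-3) (the n term is non-homogeneous and does not affect the order), so the order is 3.

Order 3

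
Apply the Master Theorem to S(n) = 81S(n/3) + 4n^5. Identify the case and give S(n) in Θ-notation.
Master Theorem template: S(n) = a·S(n/b) + f(n).
Here: a=81, b=3, f(n)=4n^5
Compute log_b(a) = log_3(81) = 4.
f(n) = 4n^5 = Ω(n^(4+ε)) with ε = 1, and the regularity condition holds (a·f(n/b) = (a/b^5)·f(n) with a/b^5 = 3^-1 < 1). Case 3: S(n) = Θ(f(n)) = Θ(n^5).

Case 3: S(n) = Θ(n^5)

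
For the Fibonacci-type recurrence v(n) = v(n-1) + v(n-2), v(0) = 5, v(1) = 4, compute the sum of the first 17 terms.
Computing the sequence terms: 5, 4, 9, 13, 22, 35, 57, 92, 149, 241, 390, 631, 1021, 1652, 2673, 4325, 6998
Adding these values together:

18317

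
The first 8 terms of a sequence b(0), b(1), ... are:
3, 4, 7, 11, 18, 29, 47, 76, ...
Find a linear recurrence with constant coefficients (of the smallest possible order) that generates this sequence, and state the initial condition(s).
Look for the lowest-order linear relation among consecutive terms.
Observation: b(n) - 1·b(n-1) - (1)·b(n-2) = 0 holds for the shown terms, and no order-1 relation b(n) = α·b(n-1) + β fits.
Check at n=3: 1·7 + (1)·4 = 11. ✓

b(n) = b(n-1) + b(n-2), b(0) = 3, b(1) = 4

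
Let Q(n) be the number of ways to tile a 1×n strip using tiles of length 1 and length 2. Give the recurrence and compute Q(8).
Condition on the last tile: it has length 1 (leaving a 1×(n-1) strip) or length 2 (leaving a 1×(n-2) strip), so Q(n) = Q(n-1) + Q(n-2) (order-2 linear recurrence).
For 0 ≤ i < 2 only unit tiles fit, so Q(i) = 1.
Iterating the recurrence: Q(2) = 2, Q(3) = 3, Q(4) = 5, Q(5) = 8, Q(6) = 13, Q(7) = 21, Q(8) = 34.

Q(n) = Q(n-1) + Q(n-2), with Q(i) = 1 for 0 ≤ i < 2; Q(8) = 34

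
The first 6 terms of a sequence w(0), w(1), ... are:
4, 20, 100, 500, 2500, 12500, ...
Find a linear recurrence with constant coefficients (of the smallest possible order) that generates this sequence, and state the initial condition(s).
Look for the lowest-order linear relation among consecutive terms.
Observation: each term is 5× the previous.
Check at n=2: 5·20 = 100. ✓

w(n) = 5 × w(n-1), w(0) = 4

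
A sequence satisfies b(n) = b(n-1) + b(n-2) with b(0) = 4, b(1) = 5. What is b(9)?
Computing the sequence terms:
4, 5, 9, 14, 23, 37, 60, 97, 157, 254

254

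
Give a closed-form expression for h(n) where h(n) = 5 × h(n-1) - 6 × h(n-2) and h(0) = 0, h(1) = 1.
Recurrence: h(n) = 5 × h(n-1) - 6 × h(n-2), initial: h(0) = 0, h(1) = 1.
Characteristic equation: r² - 5r + 6 = 0, which factors as (r - 3)(r - 2) = 0, so r = 3, 2. General solution h(n) = A·3ⁿ + B·2ⁿ. From h(0) = 0: A + B = 0. From h(1) = 1: 3A + 2B = 1. Solving gives A = 1, B = -1.

h(n) = 3ⁿ - 2ⁿ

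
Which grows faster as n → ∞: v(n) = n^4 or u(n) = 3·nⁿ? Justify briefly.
Comparing growth rates:
Growth-rate hierarchy: log n ≺ any polynomial ≺ any exponential cⁿ (c>1) ≺ n! ≺ nⁿ.
super-exponential nⁿ dominates polynomial degree 4 asymptotically.

u(n) grows faster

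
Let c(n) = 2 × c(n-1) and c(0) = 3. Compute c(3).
Computing step by step:
c(0) = 3
c(1) = 2 × 3 = 6
c(2) = 2 × 6 = 12
c(3) = 2 × 12 = 24

24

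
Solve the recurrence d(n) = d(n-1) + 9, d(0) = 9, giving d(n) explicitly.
Recurrence: d(n) = d(n-1) + 9, initial: d(0) = 9.
Each step adds 9, so d(n) = d(0) + 9n = 9n + 9.

d(n) = 9n + 9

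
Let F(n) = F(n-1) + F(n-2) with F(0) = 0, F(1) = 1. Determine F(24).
Computing the sequence terms:
0, 1, 1, 2, 3, 5, 8, 13, 21, 34, 55, 89, 144, 233, 377, 610, 987, 1597, 2584, 4181, 6765, 10946, 17711, 28657, 46368

46368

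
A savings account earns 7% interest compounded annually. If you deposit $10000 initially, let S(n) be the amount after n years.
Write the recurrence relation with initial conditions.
Each year the balance grows by 7%, i.e. is multiplied by 1 + 7/100 = 1.07, so S(n) = 1.07 × S(n-1). The initial deposit gives S(0) = 10000.
Unrolling gives the closed form S(n) = 10000 × (1.07)ⁿ.

S(n) = 1.07 × S(n-1), S(0) = 10000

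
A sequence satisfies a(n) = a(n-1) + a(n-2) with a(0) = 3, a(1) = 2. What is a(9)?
Computing the sequence terms:
3, 2, 5, 7, 12, 19, 31, 50, 81, 131

131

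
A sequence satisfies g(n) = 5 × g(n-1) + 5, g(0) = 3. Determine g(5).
Computing step by step:
g(0) = 3
g(1) = 5 × 3 + 5 = 20
g(2) = 5 × 20 + 5 = 105
g(3) = 5 × 105 + 5 = 530
g(4) = 5 × 530 + 5 = 2655
g(5) = 5 × 2655 + 5 = 13280

13280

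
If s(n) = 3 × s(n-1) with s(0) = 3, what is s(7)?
Computing step by step:
s(0) = 3
s(1) = 3 × 3 = 9
s(2) = 3 × 9 = 27
s(3) = 3 × 27 = 81
s(4) = 3 × 81 = 243
s(5) = 3 × 243 = 729
s(6) = 3 × 729 = 2187
s(7) = 3 × 2187 = 6561

6561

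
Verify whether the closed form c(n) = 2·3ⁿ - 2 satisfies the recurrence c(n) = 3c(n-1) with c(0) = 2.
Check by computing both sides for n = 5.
From the recurrence with c(0) = 2:
  c(0) = 2, c(1) = 6, c(2) = 18, c(3) = 54, c(4) = 162, c(5) = 486
  so the recurrence gives c(5) = 486.
From the proposed closed form c(n) = 2·3ⁿ - 2:
  c(5) = 484.
The recurrence gives 486 but the closed form gives 484, so the closed form does not satisfy the recurrence.

No, the closed form is incorrect.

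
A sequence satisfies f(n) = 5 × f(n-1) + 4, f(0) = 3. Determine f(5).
Computing step by step:
f(0) = 3
f(1) = 5 × 3 + 4 = 19
f(2) = 5 × 19 + 4 = 99
f(3) = 5 × 99 + 4 = 499
f(4) = 5 × 499 + 4 = 2499
f(5) = 5 × 2499 + 4 = 12499

12499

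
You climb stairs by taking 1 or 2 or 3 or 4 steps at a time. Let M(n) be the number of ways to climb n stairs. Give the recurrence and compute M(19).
Condition on the size of the last step (1 to 4): before it there were n-1, …, n-4 stairs climbed, and these cases are disjoint, so M(n) = M(n-1) + M(n-2) + M(n-3) + M(n-4) (order-4 linear recurrence).
Initial conditions by direct count (compositions of i into parts ≤ 4): M(1) = 1; M(2) = 2; M(3) = 4; M(4) = 8.
Iterating the recurrence: M(5) = 15, M(6) = 29, M(7) = 56, M(8) = 108, M(9) = 208, M(10) = 401, M(11) = 773, M(12) = 1490, M(13) = 2872, M(14) = 5536, M(15) = 10671, M(16) = 20569, M(17) = 39648, M(18) = 76424, M(19) = 147312.

M(n) = M(n-1) + M(n-2) + M(n-3) + M(n-4), M(1) = 1, M(2) = 2, M(3) = 4, M(4) = 8; M(19) = 147312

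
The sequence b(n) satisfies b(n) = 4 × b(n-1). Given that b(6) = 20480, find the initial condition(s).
In general b(n) = 4ⁿ · b(0). At n = 6: b(0) = b(6) / 4^6 = 20480 / 4096 = 5.

b(0) = 5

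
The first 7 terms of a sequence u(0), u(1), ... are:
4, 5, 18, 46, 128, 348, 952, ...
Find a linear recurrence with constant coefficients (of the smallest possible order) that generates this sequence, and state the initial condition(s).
Look for the lowest-order linear relation among consecutive terms.
Observation: u(n) - 2·u(n-1) - (2)·u(n-2) = 0 holds for the shown terms, and no order-1 relation u(n) = α·u(n-1) + β fits.
Check at n=3: 2·18 + (2)·5 = 46. ✓

u(n) = 2u(n-1) + 2u(n-2), u(0) = 4, u(1) = 5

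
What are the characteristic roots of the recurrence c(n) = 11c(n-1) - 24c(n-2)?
Substitute c(n) = rⁿ and divide through by rⁿ⁻²: r² - 11r + 24 = 0
Factor: (r - 3)(r - 8) = 0, so r = 3, 8.
General solution: c(n) = A·3ⁿ + B·8ⁿ

Characteristic: r² - 11r + 24 = 0, Roots: r = 3, 8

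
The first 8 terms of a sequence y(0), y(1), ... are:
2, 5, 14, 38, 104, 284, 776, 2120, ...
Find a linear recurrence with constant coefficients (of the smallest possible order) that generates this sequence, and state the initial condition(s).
Look for the lowest-order linear relation among consecutive terms.
Observation: y(n) - 2·y(n-1) - (2)·y(n-2) = 0 holds for the shown terms, and no order-1 relation y(n) = α·y(n-1) + β fits.
Check at n=3: 2·14 + (2)·5 = 38. ✓

y(n) = 2y(n-1) + 2y(n-2), y(0) = 2, y(1) = 5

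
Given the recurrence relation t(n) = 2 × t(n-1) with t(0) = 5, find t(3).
Computing step by step:
t(0) = 5
t(1) = 2 × 5 = 10
t(2) = 2 × 10 = 20
t(3) = 2 × 20 = 40

40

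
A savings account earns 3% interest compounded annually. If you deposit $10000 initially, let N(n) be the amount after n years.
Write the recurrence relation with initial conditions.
Each year the balance grows by 3%, i.e. is multiplied by 1 + 3/100 = 1.03, so N(n) = 1.03 × N(n-1). The initial deposit gives N(0) = 10000.
Unrolling gives the closed form N(n) = 10000 × (1.03)ⁿ.

N(n) = 1.03 × N(n-1), N(0) = 10000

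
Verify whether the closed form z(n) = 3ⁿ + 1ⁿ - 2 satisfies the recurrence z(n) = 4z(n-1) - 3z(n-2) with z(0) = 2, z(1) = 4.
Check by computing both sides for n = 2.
From the recurrence with z(0) = 2, z(1) = 4:
  z(0) = 2, z(1) = 4, z(2) = 10
  so the recurrence gives z(2) = 10.
From the proposed closed form z(n) = 3ⁿ + 1ⁿ - 2:
  z(2) = 8.
The recurrence gives 10 but the closed form gives 8, so the closed form does not satisfy the recurrence.

No, the closed form is incorrect.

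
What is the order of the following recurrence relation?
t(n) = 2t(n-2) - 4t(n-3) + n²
The order is the largest lag k for which t(n-k) appears. Here the deepest term is t(n-3) (the n² term is non-homogeneous and does not affect the order), so the order is 3.

Order 3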